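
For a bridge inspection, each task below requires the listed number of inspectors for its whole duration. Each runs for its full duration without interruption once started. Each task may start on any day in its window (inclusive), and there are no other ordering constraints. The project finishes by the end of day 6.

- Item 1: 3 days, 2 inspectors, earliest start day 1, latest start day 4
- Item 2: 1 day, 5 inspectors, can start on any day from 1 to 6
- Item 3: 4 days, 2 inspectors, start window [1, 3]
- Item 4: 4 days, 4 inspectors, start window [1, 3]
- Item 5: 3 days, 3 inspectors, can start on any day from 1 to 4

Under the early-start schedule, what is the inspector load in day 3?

At early start, day 3 has: Item 1, Item 3, Item 4, Item 5.
Demand: 2 + 2 + 4 + 3 = 11.

11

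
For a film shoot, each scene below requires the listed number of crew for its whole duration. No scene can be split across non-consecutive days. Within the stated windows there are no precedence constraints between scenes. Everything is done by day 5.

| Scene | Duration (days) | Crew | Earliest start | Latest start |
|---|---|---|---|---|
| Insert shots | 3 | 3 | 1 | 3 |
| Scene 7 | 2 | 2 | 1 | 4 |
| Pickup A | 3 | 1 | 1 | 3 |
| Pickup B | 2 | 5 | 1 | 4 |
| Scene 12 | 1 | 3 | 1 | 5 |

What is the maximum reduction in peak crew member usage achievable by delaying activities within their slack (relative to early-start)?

Early-start peak: d1:14  d2:11  d3:4  d4:0  d5:0 ⇒ 14.
Leveled (Insert shots@1, Scene 7@2, Pickup A@2, Pickup B@4, Scene 12@1): d1:6  d2:6  d3:6  d4:6  d5:5 ⇒ 6.
Reduction 14 − 6 = 8.

8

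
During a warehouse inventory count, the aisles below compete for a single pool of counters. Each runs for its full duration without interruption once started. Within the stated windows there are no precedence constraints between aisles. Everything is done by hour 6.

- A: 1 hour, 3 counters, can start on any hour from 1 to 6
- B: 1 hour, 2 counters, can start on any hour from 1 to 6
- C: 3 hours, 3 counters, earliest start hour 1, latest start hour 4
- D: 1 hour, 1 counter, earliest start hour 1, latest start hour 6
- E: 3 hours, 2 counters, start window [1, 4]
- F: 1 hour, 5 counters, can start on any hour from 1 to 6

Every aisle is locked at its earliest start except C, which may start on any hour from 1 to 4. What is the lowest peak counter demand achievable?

C@1: h1:16  h2:5  h3:5  h4:0  h5:0  h6:0 → peak 16
C@2: h1:13  h2:5  h3:5  h4:3  h5:0  h6:0 → peak 13
C@3: h1:13  h2:2  h3:5  h4:3  h5:3  h6:0 → peak 13
C@4: h1:13  h2:2  h3:2  h4:3  h5:3  h6:3 → peak 13
Best is C@2, peak 13.

13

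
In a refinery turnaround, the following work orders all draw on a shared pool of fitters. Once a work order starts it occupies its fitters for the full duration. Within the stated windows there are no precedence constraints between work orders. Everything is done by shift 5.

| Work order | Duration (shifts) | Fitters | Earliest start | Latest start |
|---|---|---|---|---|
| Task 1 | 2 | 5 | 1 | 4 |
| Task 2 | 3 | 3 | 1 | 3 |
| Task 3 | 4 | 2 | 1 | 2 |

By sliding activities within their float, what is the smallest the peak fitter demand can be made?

7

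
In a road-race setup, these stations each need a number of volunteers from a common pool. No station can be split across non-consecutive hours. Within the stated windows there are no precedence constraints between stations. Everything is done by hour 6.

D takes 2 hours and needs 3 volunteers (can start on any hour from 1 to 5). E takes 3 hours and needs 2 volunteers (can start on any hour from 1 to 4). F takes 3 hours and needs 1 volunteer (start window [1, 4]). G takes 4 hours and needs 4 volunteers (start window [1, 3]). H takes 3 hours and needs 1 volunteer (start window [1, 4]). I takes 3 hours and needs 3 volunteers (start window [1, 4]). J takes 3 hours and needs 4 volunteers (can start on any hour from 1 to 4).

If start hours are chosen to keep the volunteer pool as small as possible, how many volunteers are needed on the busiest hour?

Early-start (D@1, E@1, F@1, G@1, H@1, I@1, J@1) gives peak 18: h1:18  h2:18  h3:15  h4:4  h5:0  h6:0.
Shift G→3, H→4, J→4.
Schedule D@1, E@1, F@1, G@3, H@4, I@1, J@4: h1:9  h2:9  h3:10  h4:9  h5:9  h6:9 — peak 10.
Total volunteer-hours = 55 over 6 hours ⇒ peak ≥ ⌈55/6⌉ = 10, so 10 is optimal.

10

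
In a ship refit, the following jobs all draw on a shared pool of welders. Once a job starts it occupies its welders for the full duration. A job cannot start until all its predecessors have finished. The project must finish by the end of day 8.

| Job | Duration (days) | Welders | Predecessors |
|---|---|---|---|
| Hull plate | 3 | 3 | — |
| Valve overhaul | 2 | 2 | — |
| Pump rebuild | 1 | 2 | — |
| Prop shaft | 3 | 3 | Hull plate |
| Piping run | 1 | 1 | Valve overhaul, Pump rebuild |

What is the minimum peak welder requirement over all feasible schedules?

Early-start (Hull plate@1, Valve overhaul@1, Pump rebuild@1, Prop shaft@4, Piping run@3) gives peak 7: d1:7  d2:5  d3:4  d4:3  d5:3  d6:3  d7:0  d8:0.
Shift Valve overhaul→4, Pump rebuild→4, Prop shaft→6, Piping run→6.
Schedule Hull plate@1, Valve overhaul@4, Pump rebuild@4, Prop shaft@6, Piping run@6: d1:3  d2:3  d3:3  d4:4  d5:2  d6:4  d7:3  d8:3 — peak 4.
Total welder-days = 25 over 8 days ⇒ peak ≥ ⌈25/8⌉ = 4, so 4 is optimal.

4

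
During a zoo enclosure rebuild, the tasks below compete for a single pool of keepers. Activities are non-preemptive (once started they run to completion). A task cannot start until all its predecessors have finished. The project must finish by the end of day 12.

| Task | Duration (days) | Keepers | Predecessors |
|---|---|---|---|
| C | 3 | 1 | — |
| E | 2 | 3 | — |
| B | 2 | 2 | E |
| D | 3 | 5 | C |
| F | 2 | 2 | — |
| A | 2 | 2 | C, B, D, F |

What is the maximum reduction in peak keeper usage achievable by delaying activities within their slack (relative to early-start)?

2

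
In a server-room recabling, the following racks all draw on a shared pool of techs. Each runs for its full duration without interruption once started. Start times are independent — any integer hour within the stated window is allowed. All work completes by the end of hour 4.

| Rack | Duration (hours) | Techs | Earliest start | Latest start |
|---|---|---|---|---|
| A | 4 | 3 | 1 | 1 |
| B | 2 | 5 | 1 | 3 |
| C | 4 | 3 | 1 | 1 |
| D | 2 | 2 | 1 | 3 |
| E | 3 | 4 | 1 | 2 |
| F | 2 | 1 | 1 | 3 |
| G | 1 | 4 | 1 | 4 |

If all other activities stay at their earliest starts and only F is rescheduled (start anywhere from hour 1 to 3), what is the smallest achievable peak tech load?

21

F@1: h1:22  h2:18  h3:10  h4:6 → peak 22
F@2: h1:21  h2:18  h3:11  h4:6 → peak 21
F@3: h1:21  h2:17  h3:11  h4:7 → peak 21
Best is F@2, peak 21.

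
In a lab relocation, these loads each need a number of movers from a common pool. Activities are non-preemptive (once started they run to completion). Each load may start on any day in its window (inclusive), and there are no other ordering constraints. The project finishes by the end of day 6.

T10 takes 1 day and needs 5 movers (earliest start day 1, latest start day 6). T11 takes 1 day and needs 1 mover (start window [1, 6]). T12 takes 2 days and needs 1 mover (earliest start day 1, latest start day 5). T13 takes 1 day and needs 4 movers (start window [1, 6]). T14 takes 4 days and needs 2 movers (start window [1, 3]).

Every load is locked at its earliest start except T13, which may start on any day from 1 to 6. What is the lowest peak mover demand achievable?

T13@1: d1:13  d2:3  d3:2  d4:2  d5:0  d6:0 → peak 13
T13@2: d1:9  d2:7  d3:2  d4:2  d5:0  d6:0 → peak 9
T13@3: d1:9  d2:3  d3:6  d4:2  d5:0  d6:0 → peak 9
T13@4: d1:9  d2:3  d3:2  d4:6  d5:0  d6:0 → peak 9
T13@5: d1:9  d2:3  d3:2  d4:2  d5:4  d6:0 → peak 9
T13@6: d1:9  d2:3  d3:2  d4:2  d5:0  d6:4 → peak 9
Best is T13@2, peak 9.

9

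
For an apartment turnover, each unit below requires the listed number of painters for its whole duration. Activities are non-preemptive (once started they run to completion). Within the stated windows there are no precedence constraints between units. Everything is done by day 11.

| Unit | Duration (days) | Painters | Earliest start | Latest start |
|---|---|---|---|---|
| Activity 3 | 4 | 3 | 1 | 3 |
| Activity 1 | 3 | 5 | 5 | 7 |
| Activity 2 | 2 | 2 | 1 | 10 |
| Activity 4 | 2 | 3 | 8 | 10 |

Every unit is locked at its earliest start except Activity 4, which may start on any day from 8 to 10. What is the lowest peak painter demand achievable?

5

Activity 4@8: d1:5  d2:5  d3:3  d4:3  d5:5  d6:5  d7:5  d8:3  d9:3  d10:0  d11:0 → peak 5
Activity 4@9: d1:5  d2:5  d3:3  d4:3  d5:5  d6:5  d7:5  d8:0  d9:3  d10:3  d11:0 → peak 5
Activity 4@10: d1:5  d2:5  d3:3  d4:3  d5:5  d6:5  d7:5  d8:0  d9:0  d10:3  d11:3 → peak 5
Best is Activity 4@8, peak 5.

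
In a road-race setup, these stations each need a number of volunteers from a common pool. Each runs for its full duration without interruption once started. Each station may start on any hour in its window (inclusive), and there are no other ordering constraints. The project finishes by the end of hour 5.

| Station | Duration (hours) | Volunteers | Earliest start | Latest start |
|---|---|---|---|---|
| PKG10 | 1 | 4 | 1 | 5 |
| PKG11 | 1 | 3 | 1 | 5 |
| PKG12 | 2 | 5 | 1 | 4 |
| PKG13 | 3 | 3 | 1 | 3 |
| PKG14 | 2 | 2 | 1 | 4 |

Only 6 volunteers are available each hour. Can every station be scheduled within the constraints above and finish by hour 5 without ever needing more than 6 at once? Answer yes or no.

The minimum achievable peak is 7; 6 < 7, so no feasible schedule stays within the cap.

no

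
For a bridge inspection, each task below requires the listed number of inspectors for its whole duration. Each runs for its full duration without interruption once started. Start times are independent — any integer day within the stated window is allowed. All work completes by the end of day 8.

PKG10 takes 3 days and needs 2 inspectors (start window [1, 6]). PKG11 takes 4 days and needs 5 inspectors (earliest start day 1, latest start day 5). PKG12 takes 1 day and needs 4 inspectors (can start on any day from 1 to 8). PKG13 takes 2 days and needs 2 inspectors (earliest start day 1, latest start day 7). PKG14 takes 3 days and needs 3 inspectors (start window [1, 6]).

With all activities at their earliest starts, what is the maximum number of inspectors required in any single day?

16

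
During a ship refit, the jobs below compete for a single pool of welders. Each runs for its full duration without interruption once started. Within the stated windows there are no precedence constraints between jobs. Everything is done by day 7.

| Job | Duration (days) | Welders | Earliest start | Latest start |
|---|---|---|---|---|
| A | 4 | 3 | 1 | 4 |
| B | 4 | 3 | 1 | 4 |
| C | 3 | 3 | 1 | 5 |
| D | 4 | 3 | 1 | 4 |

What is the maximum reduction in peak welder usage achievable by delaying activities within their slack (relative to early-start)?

Early-start peak: d1:12  d2:12  d3:12  d4:9  d5:0  d6:0  d7:0 ⇒ 12.
Leveled (A@1, B@1, C@1, D@4): d1:9  d2:9  d3:9  d4:9  d5:3  d6:3  d7:3 ⇒ 9.
Reduction 12 − 9 = 3.

3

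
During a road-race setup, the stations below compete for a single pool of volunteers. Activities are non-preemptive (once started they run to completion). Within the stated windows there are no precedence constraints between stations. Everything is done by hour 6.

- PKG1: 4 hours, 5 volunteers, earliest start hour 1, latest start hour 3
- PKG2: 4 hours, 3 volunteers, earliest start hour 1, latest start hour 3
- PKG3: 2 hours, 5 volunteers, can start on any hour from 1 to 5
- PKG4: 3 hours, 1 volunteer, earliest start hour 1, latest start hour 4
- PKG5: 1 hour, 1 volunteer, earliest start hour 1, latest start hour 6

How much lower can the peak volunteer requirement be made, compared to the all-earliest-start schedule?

6

Early-start peak: h1:15  h2:14  h3:9  h4:8  h5:0  h6:0 ⇒ 15.
Leveled (PKG1@1, PKG2@1, PKG3@5, PKG4@1, PKG5@4): h1:9  h2:9  h3:9  h4:9  h5:5  h6:5 ⇒ 9.
Reduction 15 − 9 = 6.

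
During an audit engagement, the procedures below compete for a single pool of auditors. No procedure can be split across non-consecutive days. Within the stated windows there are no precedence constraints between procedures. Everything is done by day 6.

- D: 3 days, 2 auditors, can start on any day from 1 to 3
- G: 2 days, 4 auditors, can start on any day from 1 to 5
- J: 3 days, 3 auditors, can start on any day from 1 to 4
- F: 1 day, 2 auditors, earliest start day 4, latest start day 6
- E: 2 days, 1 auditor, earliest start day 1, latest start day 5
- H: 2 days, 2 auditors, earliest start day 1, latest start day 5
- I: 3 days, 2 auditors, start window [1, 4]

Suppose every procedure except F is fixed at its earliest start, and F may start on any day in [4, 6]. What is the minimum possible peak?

F@4: d1:14  d2:14  d3:7  d4:2  d5:0  d6:0 → peak 14
F@5: d1:14  d2:14  d3:7  d4:0  d5:2  d6:0 → peak 14
F@6: d1:14  d2:14  d3:7  d4:0  d5:0  d6:2 → peak 14
Best is F@4, peak 14.

14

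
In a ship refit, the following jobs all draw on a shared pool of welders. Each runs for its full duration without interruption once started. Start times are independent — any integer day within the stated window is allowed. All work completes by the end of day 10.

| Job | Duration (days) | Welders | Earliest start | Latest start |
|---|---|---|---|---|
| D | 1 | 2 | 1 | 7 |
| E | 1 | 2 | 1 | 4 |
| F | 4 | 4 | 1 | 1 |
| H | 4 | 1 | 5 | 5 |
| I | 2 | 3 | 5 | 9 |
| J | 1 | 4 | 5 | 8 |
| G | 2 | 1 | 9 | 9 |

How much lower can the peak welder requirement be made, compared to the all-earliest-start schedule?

2

Early-start peak: d1:8  d2:4  d3:4  d4:4  d5:8  d6:4  d7:1  d8:1  d9:1  d10:1 ⇒ 8.
Leveled (D@1, E@2, F@1, H@5, I@5, J@7, G@9): d1:6  d2:6  d3:4  d4:4  d5:4  d6:4  d7:5  d8:1  d9:1  d10:1 ⇒ 6.
Reduction 8 − 6 = 2.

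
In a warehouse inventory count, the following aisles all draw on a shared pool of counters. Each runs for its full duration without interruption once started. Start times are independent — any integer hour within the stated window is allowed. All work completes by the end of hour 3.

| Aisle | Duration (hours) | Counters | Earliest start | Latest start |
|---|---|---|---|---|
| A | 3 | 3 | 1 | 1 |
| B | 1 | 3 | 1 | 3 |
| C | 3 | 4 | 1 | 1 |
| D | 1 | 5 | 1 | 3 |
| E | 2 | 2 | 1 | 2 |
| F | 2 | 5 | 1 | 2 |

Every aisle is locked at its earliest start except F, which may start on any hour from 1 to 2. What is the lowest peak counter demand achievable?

17

F@1: h1:22  h2:14  h3:7 → peak 22
F@2: h1:17  h2:14  h3:12 → peak 17
Best is F@2, peak 17.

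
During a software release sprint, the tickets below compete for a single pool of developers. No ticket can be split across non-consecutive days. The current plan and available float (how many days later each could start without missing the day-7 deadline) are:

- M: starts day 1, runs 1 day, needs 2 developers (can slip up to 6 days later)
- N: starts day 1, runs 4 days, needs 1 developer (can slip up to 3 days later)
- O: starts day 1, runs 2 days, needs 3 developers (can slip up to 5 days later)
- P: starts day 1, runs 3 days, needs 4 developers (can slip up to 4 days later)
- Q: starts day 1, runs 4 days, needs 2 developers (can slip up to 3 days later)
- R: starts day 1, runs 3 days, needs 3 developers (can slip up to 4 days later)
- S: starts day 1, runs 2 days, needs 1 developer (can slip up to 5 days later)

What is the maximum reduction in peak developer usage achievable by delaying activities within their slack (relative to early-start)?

Early-start peak: d1:16  d2:14  d3:10  d4:3  d5:0  d6:0  d7:0 ⇒ 16.
Leveled (M@1, N@1, O@1, P@5, Q@3, R@2, S@3): d1:6  d2:7  d3:7  d4:7  d5:6  d6:6  d7:4 ⇒ 7.
Reduction 16 − 7 = 9.

9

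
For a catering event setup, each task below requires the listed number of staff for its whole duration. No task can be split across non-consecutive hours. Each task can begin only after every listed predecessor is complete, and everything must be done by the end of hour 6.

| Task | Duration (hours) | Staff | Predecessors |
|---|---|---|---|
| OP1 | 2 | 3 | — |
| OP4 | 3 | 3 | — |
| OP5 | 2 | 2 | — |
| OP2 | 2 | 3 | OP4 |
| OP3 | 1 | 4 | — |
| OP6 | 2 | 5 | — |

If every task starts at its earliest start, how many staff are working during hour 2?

13

At early start, hour 2 has: OP1, OP4, OP5, OP6.
Demand: 3 + 3 + 2 + 5 = 13.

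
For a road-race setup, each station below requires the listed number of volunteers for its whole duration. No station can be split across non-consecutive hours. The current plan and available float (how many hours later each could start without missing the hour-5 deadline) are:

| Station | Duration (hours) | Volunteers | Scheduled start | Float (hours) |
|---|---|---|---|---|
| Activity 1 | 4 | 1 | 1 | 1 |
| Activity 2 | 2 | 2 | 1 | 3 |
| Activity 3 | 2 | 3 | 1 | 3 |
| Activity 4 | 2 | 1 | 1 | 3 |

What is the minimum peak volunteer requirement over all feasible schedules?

4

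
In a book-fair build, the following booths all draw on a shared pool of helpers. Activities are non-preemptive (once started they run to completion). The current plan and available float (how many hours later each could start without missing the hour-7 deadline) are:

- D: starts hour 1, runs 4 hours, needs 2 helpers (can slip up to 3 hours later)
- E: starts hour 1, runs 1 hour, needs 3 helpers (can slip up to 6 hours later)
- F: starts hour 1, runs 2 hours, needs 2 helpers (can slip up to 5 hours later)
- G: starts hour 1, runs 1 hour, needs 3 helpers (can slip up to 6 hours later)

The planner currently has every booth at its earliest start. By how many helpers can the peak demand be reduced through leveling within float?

6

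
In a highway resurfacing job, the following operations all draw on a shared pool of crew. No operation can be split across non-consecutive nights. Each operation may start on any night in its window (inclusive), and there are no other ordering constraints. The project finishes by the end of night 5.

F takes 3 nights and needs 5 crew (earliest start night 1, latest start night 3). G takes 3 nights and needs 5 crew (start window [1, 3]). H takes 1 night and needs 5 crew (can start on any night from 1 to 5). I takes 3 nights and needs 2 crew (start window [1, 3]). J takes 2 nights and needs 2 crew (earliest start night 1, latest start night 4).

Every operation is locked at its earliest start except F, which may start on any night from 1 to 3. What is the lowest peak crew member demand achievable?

14

F@1: n1:19  n2:14  n3:12  n4:0  n5:0 → peak 19
F@2: n1:14  n2:14  n3:12  n4:5  n5:0 → peak 14
F@3: n1:14  n2:9  n3:12  n4:5  n5:5 → peak 14
Best is F@2, peak 14.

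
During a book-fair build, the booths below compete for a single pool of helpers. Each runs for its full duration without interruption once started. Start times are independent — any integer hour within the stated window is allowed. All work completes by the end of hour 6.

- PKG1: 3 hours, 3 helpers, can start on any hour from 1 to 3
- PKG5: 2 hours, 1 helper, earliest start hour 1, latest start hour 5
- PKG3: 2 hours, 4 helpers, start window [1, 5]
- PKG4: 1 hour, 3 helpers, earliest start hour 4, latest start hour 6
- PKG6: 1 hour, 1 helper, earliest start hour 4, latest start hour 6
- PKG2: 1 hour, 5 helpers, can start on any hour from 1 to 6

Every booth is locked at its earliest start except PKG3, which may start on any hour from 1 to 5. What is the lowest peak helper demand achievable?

9

PKG3@1: h1:13  h2:8  h3:3  h4:4  h5:0  h6:0 → peak 13
PKG3@2: h1:9  h2:8  h3:7  h4:4  h5:0  h6:0 → peak 9
PKG3@3: h1:9  h2:4  h3:7  h4:8  h5:0  h6:0 → peak 9
PKG3@4: h1:9  h2:4  h3:3  h4:8  h5:4  h6:0 → peak 9
PKG3@5: h1:9  h2:4  h3:3  h4:4  h5:4  h6:4 → peak 9
Best is PKG3@2, peak 9.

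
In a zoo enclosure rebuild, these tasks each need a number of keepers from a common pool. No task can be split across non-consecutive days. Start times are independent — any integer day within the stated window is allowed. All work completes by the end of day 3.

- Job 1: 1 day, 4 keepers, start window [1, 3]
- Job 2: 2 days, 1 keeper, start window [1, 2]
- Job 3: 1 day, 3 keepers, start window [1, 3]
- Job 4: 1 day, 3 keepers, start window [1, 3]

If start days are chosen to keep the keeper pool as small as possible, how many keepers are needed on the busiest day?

Early-start (Job 1@1, Job 2@1, Job 3@1, Job 4@1) gives peak 11: d1:11  d2:1  d3:0.
Shift Job 2→2, Job 3→2, Job 4→3.
Schedule Job 1@1, Job 2@2, Job 3@2, Job 4@3: d1:4  d2:4  d3:4 — peak 4.
Total keeper-days = 12 over 3 days ⇒ peak ≥ ⌈12/3⌉ = 4, so 4 is optimal.

4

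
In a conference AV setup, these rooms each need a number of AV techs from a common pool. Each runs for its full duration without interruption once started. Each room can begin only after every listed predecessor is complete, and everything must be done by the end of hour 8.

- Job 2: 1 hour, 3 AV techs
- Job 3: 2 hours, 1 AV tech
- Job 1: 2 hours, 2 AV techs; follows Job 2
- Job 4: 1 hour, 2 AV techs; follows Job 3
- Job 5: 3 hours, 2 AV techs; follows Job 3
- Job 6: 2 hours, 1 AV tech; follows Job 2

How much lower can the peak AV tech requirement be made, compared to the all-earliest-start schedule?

4

Early-start peak: h1:4  h2:4  h3:7  h4:2  h5:2  h6:0  h7:0  h8:0 ⇒ 7.
Leveled (Job 2@1, Job 3@2, Job 1@2, Job 4@4, Job 5@5, Job 6@4): h1:3  h2:3  h3:3  h4:3  h5:3  h6:2  h7:2  h8:0 ⇒ 3.
Reduction 7 − 3 = 4.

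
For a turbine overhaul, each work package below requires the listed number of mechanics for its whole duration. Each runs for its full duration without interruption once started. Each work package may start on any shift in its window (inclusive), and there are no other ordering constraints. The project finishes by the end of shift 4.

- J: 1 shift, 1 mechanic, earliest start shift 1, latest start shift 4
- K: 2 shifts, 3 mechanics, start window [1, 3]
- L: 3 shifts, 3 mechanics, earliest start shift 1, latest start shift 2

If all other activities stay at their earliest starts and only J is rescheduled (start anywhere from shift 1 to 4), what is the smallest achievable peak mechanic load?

J@1: s1:7  s2:6  s3:3  s4:0 → peak 7
J@2: s1:6  s2:7  s3:3  s4:0 → peak 7
J@3: s1:6  s2:6  s3:4  s4:0 → peak 6
J@4: s1:6  s2:6  s3:3  s4:1 → peak 6
Best is J@3, peak 6.

6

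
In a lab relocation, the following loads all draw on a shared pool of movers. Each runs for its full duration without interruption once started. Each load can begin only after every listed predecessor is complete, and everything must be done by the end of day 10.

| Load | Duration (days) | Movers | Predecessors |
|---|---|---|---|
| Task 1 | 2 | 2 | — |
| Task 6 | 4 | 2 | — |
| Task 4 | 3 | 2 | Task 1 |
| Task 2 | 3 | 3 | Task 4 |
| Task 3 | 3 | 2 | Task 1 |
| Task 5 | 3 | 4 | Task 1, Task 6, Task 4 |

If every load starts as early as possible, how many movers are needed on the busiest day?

7

Early-start schedule: Task 1@1, Task 6@1, Task 4@3, Task 2@6, Task 3@3, Task 5@6.
Load per day: day 1: 4, day 2: 4, day 3: 6, day 4: 6, day 5: 4, day 6: 7, day 7: 7, day 8: 7, day 9: 0, day 10: 0.
Peak is 7.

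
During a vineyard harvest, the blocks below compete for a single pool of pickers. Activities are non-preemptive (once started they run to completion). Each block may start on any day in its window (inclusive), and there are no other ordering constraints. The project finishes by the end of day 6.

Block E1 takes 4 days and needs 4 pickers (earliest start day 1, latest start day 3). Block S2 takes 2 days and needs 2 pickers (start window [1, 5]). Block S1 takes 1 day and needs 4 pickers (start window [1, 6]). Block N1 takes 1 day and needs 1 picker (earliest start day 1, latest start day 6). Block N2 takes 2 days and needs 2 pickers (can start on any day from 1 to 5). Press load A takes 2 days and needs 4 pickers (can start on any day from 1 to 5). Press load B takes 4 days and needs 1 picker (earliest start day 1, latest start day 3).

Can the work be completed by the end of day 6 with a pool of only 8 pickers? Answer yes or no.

yes

Schedule Block E1@1, Block S2@1, Block S1@5, Block N1@1, Block N2@3, Press load A@5, Press load B@1: d1:8  d2:7  d3:7  d4:7  d5:8  d6:4 — peak 8 ≤ 8.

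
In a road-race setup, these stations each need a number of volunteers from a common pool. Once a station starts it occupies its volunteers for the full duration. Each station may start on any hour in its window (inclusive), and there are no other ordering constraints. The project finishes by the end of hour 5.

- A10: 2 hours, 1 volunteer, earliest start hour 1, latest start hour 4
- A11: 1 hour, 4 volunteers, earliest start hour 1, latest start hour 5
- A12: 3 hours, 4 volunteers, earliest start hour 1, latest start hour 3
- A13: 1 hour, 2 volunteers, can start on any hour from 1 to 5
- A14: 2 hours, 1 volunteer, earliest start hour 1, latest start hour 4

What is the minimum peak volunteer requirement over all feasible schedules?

5

Early-start (A10@1, A11@1, A12@1, A13@1, A14@1) gives peak 12: h1:12  h2:6  h3:4  h4:0  h5:0.
Shift A12→2, A13→5, A14→3.
Schedule A10@1, A11@1, A12@2, A13@5, A14@3: h1:5  h2:5  h3:5  h4:5  h5:2 — peak 5.
Total volunteer-hours = 22 over 5 hours ⇒ peak ≥ ⌈22/5⌉ = 5, so 5 is optimal.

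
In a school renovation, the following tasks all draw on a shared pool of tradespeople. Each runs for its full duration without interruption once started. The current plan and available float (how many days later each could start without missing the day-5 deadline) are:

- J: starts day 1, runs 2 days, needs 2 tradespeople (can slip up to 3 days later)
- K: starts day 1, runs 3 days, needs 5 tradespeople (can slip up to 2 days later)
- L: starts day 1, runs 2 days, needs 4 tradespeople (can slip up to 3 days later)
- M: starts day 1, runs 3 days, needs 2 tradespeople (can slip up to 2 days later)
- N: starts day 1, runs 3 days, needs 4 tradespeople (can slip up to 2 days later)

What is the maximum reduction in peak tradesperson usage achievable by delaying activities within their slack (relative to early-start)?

6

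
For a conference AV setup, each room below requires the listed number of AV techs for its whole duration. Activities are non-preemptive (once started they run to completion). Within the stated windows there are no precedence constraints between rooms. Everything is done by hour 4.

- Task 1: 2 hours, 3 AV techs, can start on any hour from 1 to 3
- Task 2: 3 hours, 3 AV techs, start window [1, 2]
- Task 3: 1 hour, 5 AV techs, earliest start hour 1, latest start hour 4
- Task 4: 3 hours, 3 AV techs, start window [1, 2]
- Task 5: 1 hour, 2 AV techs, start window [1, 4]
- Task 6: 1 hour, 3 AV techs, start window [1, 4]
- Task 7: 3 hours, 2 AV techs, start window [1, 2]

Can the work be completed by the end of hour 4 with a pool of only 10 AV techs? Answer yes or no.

no

The minimum achievable peak is 11; 10 < 11, so no feasible schedule stays within the cap.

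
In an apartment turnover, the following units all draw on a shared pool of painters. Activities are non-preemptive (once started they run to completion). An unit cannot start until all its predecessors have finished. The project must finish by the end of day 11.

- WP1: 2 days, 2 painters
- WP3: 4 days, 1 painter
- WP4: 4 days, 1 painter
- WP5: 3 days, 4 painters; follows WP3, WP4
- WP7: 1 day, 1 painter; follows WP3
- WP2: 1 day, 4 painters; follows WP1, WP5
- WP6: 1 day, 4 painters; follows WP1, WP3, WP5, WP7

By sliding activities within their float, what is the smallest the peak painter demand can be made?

4

Early-start (WP1@1, WP3@1, WP4@1, WP5@5, WP7@5, WP2@8, WP6@8) gives peak 8: d1:4  d2:4  d3:2  d4:2  d5:5  d6:4  d7:4  d8:8  d9:0  d10:0  d11:0.
Shift WP7→8, WP2→9, WP6→10.
Schedule WP1@1, WP3@1, WP4@1, WP5@5, WP7@8, WP2@9, WP6@10: d1:4  d2:4  d3:2  d4:2  d5:4  d6:4  d7:4  d8:1  d9:4  d10:4  d11:0 — peak 4.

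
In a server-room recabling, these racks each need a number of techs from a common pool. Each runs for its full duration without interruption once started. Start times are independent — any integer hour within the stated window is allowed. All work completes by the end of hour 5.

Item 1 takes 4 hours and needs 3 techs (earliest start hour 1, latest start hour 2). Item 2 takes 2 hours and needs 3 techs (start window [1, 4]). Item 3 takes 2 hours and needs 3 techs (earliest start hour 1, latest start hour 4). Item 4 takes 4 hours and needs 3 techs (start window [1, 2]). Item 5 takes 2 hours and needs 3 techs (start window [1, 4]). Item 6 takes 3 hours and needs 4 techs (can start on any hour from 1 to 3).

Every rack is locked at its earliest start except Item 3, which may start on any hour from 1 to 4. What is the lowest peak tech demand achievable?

16

Item 3@1: h1:19  h2:19  h3:10  h4:6  h5:0 → peak 19
Item 3@2: h1:16  h2:19  h3:13  h4:6  h5:0 → peak 19
Item 3@3: h1:16  h2:16  h3:13  h4:9  h5:0 → peak 16
Item 3@4: h1:16  h2:16  h3:10  h4:9  h5:3 → peak 16
Best is Item 3@3, peak 16.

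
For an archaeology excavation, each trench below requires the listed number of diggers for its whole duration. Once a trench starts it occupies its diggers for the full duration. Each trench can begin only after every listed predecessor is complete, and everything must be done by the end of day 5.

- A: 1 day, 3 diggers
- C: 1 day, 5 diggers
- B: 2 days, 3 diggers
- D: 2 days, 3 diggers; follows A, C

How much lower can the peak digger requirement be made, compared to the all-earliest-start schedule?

5

Early-start peak: d1:11  d2:6  d3:3  d4:0  d5:0 ⇒ 11.
Leveled (A@1, C@2, B@3, D@3): d1:3  d2:5  d3:6  d4:6  d5:0 ⇒ 6.
Reduction 11 − 6 = 5.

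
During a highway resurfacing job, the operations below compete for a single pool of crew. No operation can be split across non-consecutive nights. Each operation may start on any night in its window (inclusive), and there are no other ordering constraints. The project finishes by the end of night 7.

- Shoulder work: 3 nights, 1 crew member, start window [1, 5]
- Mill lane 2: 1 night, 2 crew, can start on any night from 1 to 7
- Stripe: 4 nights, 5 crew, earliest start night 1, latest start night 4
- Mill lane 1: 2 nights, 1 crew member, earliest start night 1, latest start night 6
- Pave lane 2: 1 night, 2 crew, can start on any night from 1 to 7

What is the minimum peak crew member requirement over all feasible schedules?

Early-start (Shoulder work@1, Mill lane 2@1, Stripe@1, Mill lane 1@1, Pave lane 2@1) gives peak 11: n1:11  n2:7  n3:6  n4:5  n5:0  n6:0  n7:0.
Shift Stripe→4, Pave lane 2→2.
Schedule Shoulder work@1, Mill lane 2@1, Stripe@4, Mill lane 1@1, Pave lane 2@2: n1:4  n2:4  n3:1  n4:5  n5:5  n6:5  n7:5 — peak 5.
Total crew member-nights = 29 over 7 nights ⇒ peak ≥ ⌈29/7⌉ = 5, so 5 is optimal.

5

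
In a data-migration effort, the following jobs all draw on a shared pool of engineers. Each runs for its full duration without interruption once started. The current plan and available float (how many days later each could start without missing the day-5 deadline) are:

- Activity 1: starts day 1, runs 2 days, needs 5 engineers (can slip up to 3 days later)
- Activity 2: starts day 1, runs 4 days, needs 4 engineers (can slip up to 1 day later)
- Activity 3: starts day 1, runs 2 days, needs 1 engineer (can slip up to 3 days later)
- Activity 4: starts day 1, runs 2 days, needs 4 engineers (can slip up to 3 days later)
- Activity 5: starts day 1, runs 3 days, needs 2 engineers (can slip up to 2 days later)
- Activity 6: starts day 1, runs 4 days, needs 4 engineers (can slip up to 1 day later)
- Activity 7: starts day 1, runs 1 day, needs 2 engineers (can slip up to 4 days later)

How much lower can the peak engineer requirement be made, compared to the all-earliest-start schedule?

8

Early-start peak: d1:22  d2:20  d3:10  d4:8  d5:0 ⇒ 22.
Leveled (Activity 1@1, Activity 2@1, Activity 3@1, Activity 4@3, Activity 5@3, Activity 6@1, Activity 7@5): d1:14  d2:14  d3:14  d4:14  d5:4 ⇒ 14.
Reduction 22 − 14 = 8.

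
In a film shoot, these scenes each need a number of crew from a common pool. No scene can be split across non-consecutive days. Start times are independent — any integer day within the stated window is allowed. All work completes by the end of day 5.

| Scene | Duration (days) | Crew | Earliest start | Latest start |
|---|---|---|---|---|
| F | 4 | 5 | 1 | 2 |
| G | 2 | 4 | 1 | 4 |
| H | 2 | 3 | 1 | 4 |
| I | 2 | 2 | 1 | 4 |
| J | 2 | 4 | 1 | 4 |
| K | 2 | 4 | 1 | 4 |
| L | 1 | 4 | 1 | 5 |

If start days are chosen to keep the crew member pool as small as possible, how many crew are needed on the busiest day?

14

Early-start (F@1, G@1, H@1, I@1, J@1, K@1, L@1) gives peak 26: d1:26  d2:22  d3:5  d4:5  d5:0.
Shift J→3, K→3, L→5.
Schedule F@1, G@1, H@1, I@1, J@3, K@3, L@5: d1:14  d2:14  d3:13  d4:13  d5:4 — peak 14.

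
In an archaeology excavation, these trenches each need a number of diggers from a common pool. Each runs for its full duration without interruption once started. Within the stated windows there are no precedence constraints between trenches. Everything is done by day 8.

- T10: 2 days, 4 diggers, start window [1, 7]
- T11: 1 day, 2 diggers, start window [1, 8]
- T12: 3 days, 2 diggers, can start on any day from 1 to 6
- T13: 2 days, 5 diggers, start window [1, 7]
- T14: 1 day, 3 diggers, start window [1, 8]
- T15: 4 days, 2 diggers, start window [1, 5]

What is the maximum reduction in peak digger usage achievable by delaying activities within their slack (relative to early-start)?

12

Early-start peak: d1:18  d2:13  d3:4  d4:2  d5:0  d6:0  d7:0  d8:0 ⇒ 18.
Leveled (T10@1, T11@1, T12@2, T13@7, T14@5, T15@3): d1:6  d2:6  d3:4  d4:4  d5:5  d6:2  d7:5  d8:5 ⇒ 6.
Reduction 18 − 6 = 12.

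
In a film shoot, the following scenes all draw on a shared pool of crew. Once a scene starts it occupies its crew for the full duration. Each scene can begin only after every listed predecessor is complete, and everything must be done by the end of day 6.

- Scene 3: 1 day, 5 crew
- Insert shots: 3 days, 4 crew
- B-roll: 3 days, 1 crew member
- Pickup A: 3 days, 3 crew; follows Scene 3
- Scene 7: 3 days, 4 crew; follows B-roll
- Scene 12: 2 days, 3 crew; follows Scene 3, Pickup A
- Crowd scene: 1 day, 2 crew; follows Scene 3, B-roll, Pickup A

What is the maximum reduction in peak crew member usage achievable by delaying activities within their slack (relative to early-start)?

Early-start peak: d1:10  d2:8  d3:8  d4:7  d5:9  d6:7 ⇒ 10.
Leveled (Scene 3@1, Insert shots@1, B-roll@1, Pickup A@2, Scene 7@4, Scene 12@5, Crowd scene@5): d1:10  d2:8  d3:8  d4:7  d5:9  d6:7 ⇒ 10.
Reduction 10 − 10 = 0.

0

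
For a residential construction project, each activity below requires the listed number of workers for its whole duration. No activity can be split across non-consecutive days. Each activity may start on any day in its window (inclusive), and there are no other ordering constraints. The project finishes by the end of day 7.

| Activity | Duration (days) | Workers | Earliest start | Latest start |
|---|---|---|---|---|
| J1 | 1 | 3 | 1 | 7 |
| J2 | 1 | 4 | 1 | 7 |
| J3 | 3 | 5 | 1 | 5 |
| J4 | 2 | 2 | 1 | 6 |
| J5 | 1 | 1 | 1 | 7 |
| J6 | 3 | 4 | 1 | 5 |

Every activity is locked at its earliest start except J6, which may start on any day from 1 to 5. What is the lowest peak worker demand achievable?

15

J6@1: d1:19  d2:11  d3:9  d4:0  d5:0  d6:0  d7:0 → peak 19
J6@2: d1:15  d2:11  d3:9  d4:4  d5:0  d6:0  d7:0 → peak 15
J6@3: d1:15  d2:7  d3:9  d4:4  d5:4  d6:0  d7:0 → peak 15
J6@4: d1:15  d2:7  d3:5  d4:4  d5:4  d6:4  d7:0 → peak 15
J6@5: d1:15  d2:7  d3:5  d4:0  d5:4  d6:4  d7:4 → peak 15
Best is J6@2, peak 15.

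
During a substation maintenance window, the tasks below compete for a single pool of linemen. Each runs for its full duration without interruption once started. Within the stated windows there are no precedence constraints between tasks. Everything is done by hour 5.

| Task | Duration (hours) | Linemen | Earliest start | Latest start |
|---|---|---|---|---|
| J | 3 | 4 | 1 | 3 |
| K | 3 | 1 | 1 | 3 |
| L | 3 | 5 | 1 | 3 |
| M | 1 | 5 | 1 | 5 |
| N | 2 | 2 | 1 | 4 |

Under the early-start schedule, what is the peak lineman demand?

Early-start schedule: J@1, K@1, L@1, M@1, N@1.
Load per hour: hour 1: 17, hour 2: 12, hour 3: 10, hour 4: 0, hour 5: 0.
Peak is 17.

17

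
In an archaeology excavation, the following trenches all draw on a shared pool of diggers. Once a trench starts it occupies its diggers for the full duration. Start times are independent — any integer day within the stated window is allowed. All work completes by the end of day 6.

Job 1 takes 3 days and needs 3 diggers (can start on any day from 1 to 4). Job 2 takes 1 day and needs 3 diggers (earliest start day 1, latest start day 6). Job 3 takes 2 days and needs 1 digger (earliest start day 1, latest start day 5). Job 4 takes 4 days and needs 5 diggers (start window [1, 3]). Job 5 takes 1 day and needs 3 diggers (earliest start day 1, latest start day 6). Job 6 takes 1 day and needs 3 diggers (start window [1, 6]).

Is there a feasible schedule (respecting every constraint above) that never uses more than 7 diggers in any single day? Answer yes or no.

The minimum achievable peak is 8; 7 < 8, so no feasible schedule stays within the cap.

no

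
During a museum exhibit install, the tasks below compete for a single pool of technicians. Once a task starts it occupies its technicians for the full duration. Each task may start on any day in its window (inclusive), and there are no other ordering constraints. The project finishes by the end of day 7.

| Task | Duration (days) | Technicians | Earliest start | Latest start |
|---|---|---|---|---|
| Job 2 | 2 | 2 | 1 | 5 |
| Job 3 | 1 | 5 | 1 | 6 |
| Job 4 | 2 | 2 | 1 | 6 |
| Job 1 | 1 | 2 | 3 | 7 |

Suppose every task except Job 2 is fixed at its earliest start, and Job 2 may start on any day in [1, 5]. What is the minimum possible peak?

7

Job 2@1: d1:9  d2:4  d3:2  d4:0  d5:0  d6:0  d7:0 → peak 9
Job 2@2: d1:7  d2:4  d3:4  d4:0  d5:0  d6:0  d7:0 → peak 7
Job 2@3: d1:7  d2:2  d3:4  d4:2  d5:0  d6:0  d7:0 → peak 7
Job 2@4: d1:7  d2:2  d3:2  d4:2  d5:2  d6:0  d7:0 → peak 7
Job 2@5: d1:7  d2:2  d3:2  d4:0  d5:2  d6:2  d7:0 → peak 7
Best is Job 2@2, peak 7.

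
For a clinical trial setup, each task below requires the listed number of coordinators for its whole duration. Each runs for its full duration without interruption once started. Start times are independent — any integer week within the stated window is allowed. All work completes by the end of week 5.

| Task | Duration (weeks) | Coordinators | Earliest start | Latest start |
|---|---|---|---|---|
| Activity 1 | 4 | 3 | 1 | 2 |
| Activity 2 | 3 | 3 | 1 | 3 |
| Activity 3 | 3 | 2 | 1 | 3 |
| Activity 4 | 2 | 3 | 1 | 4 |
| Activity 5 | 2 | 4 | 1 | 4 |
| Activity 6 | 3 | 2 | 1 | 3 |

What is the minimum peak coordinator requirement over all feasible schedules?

Early-start (Activity 1@1, Activity 2@1, Activity 3@1, Activity 4@1, Activity 5@1, Activity 6@1) gives peak 17: w1:17  w2:17  w3:10  w4:3  w5:0.
Shift Activity 4→4, Activity 5→4.
Schedule Activity 1@1, Activity 2@1, Activity 3@1, Activity 4@4, Activity 5@4, Activity 6@1: w1:10  w2:10  w3:10  w4:10  w5:7 — peak 10.
Total coordinator-weeks = 47 over 5 weeks ⇒ peak ≥ ⌈47/5⌉ = 10, so 10 is optimal.

10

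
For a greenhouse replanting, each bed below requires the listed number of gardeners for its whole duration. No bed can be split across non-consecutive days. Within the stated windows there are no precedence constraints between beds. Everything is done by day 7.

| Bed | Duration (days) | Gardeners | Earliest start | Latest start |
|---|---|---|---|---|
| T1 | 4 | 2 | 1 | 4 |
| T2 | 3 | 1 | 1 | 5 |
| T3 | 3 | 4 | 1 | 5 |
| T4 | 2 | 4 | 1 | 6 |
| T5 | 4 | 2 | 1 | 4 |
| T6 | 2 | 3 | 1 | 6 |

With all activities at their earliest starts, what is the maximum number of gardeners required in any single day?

Early-start schedule: T1@1, T2@1, T3@1, T4@1, T5@1, T6@1.
Load per day: day 1: 16, day 2: 16, day 3: 9, day 4: 4, day 5: 0, day 6: 0, day 7: 0.
Peak is 16.

16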